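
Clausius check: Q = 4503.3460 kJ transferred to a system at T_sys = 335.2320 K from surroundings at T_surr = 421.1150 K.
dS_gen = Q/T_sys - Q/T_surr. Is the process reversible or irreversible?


dS_sys = 4503.3460/335.2320 = 13.4335 kJ/K
dS_surr = -4503.3460/421.1150 = -10.6939 kJ/K
dS_gen = 13.4335 - 10.6939 = 2.7397 kJ/K (irreversible)

dS_gen = 2.7397 kJ/K, irreversible


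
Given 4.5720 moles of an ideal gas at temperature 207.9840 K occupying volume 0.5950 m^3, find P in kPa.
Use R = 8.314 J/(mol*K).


P = nRT/V = 4.5720 * 8.314 * 207.9840 / 0.5950
= 7905.8063 / 0.5950 = 13287.0694 Pa = 13.2871 kPa

13.2871 kPa


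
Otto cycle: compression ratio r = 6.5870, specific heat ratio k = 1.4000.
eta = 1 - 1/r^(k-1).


r^(k-1) = 2.1256
eta = 1 - 1/2.1256 = 0.5295 = 52.9538%

52.9538%


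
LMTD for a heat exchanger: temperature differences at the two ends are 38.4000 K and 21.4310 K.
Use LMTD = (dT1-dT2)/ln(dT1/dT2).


dT1/dT2 = 1.7918
ln(dT1/dT2) = 0.5832
LMTD = 16.9690 / 0.5832 = 29.0954 K

29.0954 K


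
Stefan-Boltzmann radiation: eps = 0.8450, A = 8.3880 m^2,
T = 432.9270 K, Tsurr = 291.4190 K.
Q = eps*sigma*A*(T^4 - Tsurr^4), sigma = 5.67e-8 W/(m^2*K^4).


T^4 = 3.5128e+10
Tsurr^4 = 7.2123e+09
Q = 0.8450 * 5.67e-8 * 8.3880 * 2.7916e+10 = 11218.9946 W

11218.9946 W


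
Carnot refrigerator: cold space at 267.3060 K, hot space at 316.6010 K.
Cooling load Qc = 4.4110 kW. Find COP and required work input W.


COP = 267.3060 / 49.2950 = 5.4226
W = 4.4110 / 5.4226 = 0.8135 kW

COP = 5.4226, W = 0.8135 kW


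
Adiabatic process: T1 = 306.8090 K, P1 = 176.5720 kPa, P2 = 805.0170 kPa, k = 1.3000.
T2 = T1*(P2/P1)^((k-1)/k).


(k-1)/k = 0.2308
(P2/P1)^exp = 1.4192
T2 = 306.8090 * 1.4192 = 435.4297 K

435.4297 K


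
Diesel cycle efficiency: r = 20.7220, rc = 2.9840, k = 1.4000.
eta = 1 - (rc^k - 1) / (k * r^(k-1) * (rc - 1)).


r^(k-1) = 3.3618
rc^k = 4.6208
eta = 0.6122 = 61.2239%

61.2239%


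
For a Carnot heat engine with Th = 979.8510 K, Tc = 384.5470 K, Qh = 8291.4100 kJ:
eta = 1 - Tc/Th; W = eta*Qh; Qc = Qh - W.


eta = 1 - 384.5470/979.8510 = 0.6075
W = 0.6075 * 8291.4100 = 5037.4083 kJ
Qc = 8291.4100 - 5037.4083 = 3254.0017 kJ

eta = 60.7545%, W = 5037.4083 kJ, Qc = 3254.0017 kJ


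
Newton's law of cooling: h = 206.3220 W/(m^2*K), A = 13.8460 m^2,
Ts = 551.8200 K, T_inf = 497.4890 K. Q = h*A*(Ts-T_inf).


dT = 54.3310 K
Q = 206.3220 * 13.8460 * 54.3310 = 155209.2373 W

155209.2373 W


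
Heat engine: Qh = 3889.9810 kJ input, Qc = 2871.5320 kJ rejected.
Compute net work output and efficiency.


W = 3889.9810 - 2871.5320 = 1018.4490 kJ
eta = 1018.4490 / 3889.9810 = 0.2618 = 26.1813%

W = 1018.4490 kJ, eta = 26.1813%


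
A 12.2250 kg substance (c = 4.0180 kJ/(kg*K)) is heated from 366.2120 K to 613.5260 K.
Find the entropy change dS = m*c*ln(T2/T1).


T2/T1 = 1.6753
ln(T2/T1) = 0.5160
dS = 12.2250 * 4.0180 * 0.5160 = 25.3464 kJ/K

25.3464 kJ/K


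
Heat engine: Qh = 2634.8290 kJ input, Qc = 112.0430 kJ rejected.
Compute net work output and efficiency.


W = 2634.8290 - 112.0430 = 2522.7860 kJ
eta = 2522.7860 / 2634.8290 = 0.9575 = 95.7476%

W = 2522.7860 kJ, eta = 95.7476%


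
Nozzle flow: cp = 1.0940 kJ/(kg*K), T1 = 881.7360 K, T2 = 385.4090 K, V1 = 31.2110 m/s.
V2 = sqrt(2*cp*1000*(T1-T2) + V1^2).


dT = 496.3270 K
2*cp*1000*dT = 1085963.4760
V1^2 = 974.1265
V2 = sqrt(1086937.6025) = 1042.5630 m/s

1042.5630 m/s


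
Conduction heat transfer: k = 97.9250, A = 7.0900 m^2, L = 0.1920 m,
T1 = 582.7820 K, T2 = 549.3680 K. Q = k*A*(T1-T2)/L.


dT = 33.4140 K
Q = 97.9250 * 7.0900 * 33.4140 / 0.1920 = 120827.8520 W

120827.8520 W


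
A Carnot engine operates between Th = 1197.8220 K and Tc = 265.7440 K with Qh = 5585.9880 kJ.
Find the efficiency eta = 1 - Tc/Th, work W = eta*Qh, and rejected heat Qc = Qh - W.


eta = 1 - 265.7440/1197.8220 = 0.7781
W = 0.7781 * 5585.9880 = 4346.7030 kJ
Qc = 5585.9880 - 4346.7030 = 1239.2850 kJ

eta = 77.8144%, W = 4346.7030 kJ, Qc = 1239.2850 kJ


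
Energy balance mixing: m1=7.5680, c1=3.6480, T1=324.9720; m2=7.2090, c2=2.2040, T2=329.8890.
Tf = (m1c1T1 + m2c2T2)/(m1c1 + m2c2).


num = 14213.3340
den = 43.4967
Tf = 326.7681 K

326.7681 K


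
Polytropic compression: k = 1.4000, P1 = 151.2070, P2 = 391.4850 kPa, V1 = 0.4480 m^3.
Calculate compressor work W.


(k-1)/k = 0.2857
(P2/P1)^exp = 1.3123
W = 3.5000 * 151.2070 * 0.4480 * (1.3123 - 1) = 74.0496 kJ

74.0496 kJ


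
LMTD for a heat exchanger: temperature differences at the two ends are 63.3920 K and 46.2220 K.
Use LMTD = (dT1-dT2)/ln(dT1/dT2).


dT1/dT2 = 1.3715
ln(dT1/dT2) = 0.3159
LMTD = 17.1700 / 0.3159 = 54.3558 K

54.3558 K


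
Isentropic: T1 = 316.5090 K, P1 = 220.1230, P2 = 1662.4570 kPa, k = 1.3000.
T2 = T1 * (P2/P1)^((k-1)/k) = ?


(k-1)/k = 0.2308
(P2/P1)^exp = 1.5945
T2 = 316.5090 * 1.5945 = 504.6858 K

504.6858 K


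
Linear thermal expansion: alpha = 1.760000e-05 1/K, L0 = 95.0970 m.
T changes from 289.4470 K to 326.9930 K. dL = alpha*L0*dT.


dT = 37.5460 K
dL = 1.760000e-05 * 95.0970 * 37.5460 = 0.062841 m
L_final = 95.159841 m

dL = 0.062841 m


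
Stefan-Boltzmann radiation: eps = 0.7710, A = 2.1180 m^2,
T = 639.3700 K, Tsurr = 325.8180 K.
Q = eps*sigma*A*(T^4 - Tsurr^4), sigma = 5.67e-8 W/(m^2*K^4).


T^4 = 1.6711e+11
Tsurr^4 = 1.1269e+10
Q = 0.7710 * 5.67e-8 * 2.1180 * 1.5584e+11 = 14429.4938 W

14429.4938 W


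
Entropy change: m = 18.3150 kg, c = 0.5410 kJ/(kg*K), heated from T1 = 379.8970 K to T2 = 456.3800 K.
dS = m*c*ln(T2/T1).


T2/T1 = 1.2013
ln(T2/T1) = 0.1834
dS = 18.3150 * 0.5410 * 0.1834 = 1.8175 kJ/K

1.8175 kJ/K


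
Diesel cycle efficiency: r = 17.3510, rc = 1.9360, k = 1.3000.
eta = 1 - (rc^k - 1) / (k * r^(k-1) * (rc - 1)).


r^(k-1) = 2.3540
rc^k = 2.3604
eta = 0.5251 = 52.5064%

52.5064%


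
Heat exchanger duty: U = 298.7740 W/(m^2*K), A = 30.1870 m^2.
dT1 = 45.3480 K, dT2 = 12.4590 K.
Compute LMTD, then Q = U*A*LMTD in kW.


LMTD = 25.4574 K
Q = 298.7740 * 30.1870 * 25.4574 = 229602.6283 W = 229.6026 kW

229.6026 kW


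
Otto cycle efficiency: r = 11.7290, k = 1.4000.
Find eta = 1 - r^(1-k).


r^(k-1) = 2.6773
eta = 1 - 1/2.6773 = 0.6265 = 62.6496%

62.6496%


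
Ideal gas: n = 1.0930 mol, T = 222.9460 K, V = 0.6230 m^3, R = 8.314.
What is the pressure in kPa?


P = nRT/V = 1.0930 * 8.314 * 222.9460 / 0.6230
= 2025.9553 / 0.6230 = 3251.9347 Pa = 3.2519 kPa

3.2519 kPa


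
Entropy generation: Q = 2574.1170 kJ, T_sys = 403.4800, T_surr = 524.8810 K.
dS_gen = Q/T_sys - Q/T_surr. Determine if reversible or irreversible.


dS_sys = 2574.1170/403.4800 = 6.3798 kJ/K
dS_surr = -2574.1170/524.8810 = -4.9042 kJ/K
dS_gen = 6.3798 - 4.9042 = 1.4756 kJ/K (irreversible)

dS_gen = 1.4756 kJ/K, irreversible


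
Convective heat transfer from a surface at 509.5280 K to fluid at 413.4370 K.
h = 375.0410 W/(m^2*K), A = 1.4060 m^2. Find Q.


dT = 96.0910 K
Q = 375.0410 * 1.4060 * 96.0910 = 50669.5190 W

50669.5190 W


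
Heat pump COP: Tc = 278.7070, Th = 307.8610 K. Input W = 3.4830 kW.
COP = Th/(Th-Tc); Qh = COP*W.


COP = 307.8610 / 29.1540 = 10.5598
Qh = 10.5598 * 3.4830 = 36.7799 kW

COP = 10.5598, Qh = 36.7799 kW


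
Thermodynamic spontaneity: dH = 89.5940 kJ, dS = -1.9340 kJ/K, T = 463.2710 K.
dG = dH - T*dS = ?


T*dS = 463.2710 * -1.9340 = -895.9661 kJ
dG = 89.5940 + 895.9661 = 985.5601 kJ (non-spontaneous)

dG = 985.5601 kJ, non-spontaneous


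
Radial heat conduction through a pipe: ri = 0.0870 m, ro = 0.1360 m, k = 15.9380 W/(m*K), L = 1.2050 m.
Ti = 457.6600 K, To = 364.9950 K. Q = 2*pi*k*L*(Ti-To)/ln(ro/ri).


dT = 92.6650 K
ln(ro/ri) = 0.4467
Q = 2*pi*15.9380*1.2050*92.6650 / 0.4467 = 25029.6657 W

25029.6657 W


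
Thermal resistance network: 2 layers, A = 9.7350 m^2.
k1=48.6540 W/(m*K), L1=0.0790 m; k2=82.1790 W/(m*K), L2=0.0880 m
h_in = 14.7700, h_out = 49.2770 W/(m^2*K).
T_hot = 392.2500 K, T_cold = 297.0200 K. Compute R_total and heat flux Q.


R_conv_in = 1/(14.7700*9.7350) = 0.0070
R_1 = 0.0790/(48.6540*9.7350) = 0.0002
R_2 = 0.0880/(82.1790*9.7350) = 0.0001
R_conv_out = 1/(49.2770*9.7350) = 0.0021
R_total = 0.0093 K/W
Q = 95.2300 / 0.0093 = 10222.0255 W

R_total = 0.0093 K/W, Q = 10222.0255 W


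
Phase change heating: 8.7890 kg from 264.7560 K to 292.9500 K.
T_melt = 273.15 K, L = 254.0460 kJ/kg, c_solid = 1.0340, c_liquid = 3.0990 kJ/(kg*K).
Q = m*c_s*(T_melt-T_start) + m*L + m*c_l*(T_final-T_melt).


Q1 (sensible, solid) = 8.7890 * 1.0340 * 8.3940 = 76.2832 kJ
Q2 (latent) = 8.7890 * 254.0460 = 2232.8103 kJ
Q3 (sensible, liquid) = 8.7890 * 3.0990 * 19.8000 = 539.2948 kJ
Q_total = 2848.3883 kJ

2848.3883 kJ


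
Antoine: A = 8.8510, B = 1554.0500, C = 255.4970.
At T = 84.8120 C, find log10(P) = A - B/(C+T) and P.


C+T = 340.3090
B/(C+T) = 4.5666
log10(P) = 8.8510 - 4.5666 = 4.2844
P = 10^4.2844 = 19249.2993 mmHg

19249.2993 mmHg


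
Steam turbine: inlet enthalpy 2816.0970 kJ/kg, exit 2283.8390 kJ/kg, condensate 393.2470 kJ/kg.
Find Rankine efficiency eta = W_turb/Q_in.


W = 532.2580 kJ/kg
Q_in = 2422.8500 kJ/kg
eta = 0.2197 = 21.9683%

eta = 21.9683%


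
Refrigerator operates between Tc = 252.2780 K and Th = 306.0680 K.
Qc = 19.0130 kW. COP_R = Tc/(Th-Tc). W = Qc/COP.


COP = 252.2780 / 53.7900 = 4.6901
W = 19.0130 / 4.6901 = 4.0539 kW

COP = 4.6901, W = 4.0539 kW


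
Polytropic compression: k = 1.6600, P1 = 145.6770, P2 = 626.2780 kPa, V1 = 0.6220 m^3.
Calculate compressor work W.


(k-1)/k = 0.3976
(P2/P1)^exp = 1.7858
W = 2.5152 * 145.6770 * 0.6220 * (1.7858 - 1) = 179.0763 kJ

179.0763 kJ


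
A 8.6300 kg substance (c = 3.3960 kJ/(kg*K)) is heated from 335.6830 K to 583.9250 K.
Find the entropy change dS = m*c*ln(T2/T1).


T2/T1 = 1.7395
ln(T2/T1) = 0.5536
dS = 8.6300 * 3.3960 * 0.5536 = 16.2248 kJ/K

16.2248 kJ/K


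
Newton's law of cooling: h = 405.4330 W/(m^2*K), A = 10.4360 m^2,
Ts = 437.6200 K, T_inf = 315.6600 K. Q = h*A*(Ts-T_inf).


dT = 121.9600 K
Q = 405.4330 * 10.4360 * 121.9600 = 516024.8082 W

516024.8082 W


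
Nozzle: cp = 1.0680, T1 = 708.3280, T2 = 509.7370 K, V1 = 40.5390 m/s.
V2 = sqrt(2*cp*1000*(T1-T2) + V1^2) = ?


dT = 198.5910 K
2*cp*1000*dT = 424190.3760
V1^2 = 1643.4105
V2 = sqrt(425833.7865) = 652.5594 m/s

652.5594 m/s


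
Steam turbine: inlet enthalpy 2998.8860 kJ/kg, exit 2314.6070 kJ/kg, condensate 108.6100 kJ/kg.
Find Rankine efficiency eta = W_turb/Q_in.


W = 684.2790 kJ/kg
Q_in = 2890.2760 kJ/kg
eta = 0.2368 = 23.6752%

eta = 23.6752%


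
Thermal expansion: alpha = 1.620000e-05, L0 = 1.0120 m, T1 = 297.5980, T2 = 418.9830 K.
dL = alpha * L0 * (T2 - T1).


dT = 121.3850 K
dL = 1.620000e-05 * 1.0120 * 121.3850 = 0.001990 m
L_final = 1.013990 m

dL = 0.001990 m


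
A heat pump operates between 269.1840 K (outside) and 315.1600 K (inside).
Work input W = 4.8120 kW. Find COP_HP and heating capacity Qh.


COP = 315.1600 / 45.9760 = 6.8549
Qh = 6.8549 * 4.8120 = 32.9857 kW

COP = 6.8549, Qh = 32.9857 kW


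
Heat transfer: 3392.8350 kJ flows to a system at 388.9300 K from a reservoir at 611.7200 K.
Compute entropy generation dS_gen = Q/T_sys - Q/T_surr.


dS_sys = 3392.8350/388.9300 = 8.7235 kJ/K
dS_surr = -3392.8350/611.7200 = -5.5464 kJ/K
dS_gen = 8.7235 - 5.5464 = 3.1771 kJ/K (irreversible)

dS_gen = 3.1771 kJ/K, irreversible


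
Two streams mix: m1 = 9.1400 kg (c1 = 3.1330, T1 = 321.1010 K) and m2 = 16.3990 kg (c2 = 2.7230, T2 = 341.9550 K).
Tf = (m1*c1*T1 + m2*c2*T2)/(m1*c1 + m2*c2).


num = 24464.7479
den = 73.2901
Tf = 333.8070 K

333.8070 K


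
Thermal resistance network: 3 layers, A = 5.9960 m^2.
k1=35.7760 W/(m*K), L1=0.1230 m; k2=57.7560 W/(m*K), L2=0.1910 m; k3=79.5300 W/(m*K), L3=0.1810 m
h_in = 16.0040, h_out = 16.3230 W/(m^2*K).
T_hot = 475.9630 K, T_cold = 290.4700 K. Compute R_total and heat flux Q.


R_conv_in = 1/(16.0040*5.9960) = 0.0104
R_1 = 0.1230/(35.7760*5.9960) = 0.0006
R_2 = 0.1910/(57.7560*5.9960) = 0.0006
R_3 = 0.1810/(79.5300*5.9960) = 0.0004
R_conv_out = 1/(16.3230*5.9960) = 0.0102
R_total = 0.0221 K/W
Q = 185.4930 / 0.0221 = 8377.1032 W

R_total = 0.0221 K/W, Q = 8377.1032 W


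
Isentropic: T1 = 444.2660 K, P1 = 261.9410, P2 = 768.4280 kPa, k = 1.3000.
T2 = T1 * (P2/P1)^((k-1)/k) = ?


(k-1)/k = 0.2308
(P2/P1)^exp = 1.2819
T2 = 444.2660 * 1.2819 = 569.5142 K

569.5142 K


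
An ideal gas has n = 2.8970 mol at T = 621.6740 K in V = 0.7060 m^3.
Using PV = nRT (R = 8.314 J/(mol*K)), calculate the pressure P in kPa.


P = nRT/V = 2.8970 * 8.314 * 621.6740 / 0.7060
= 14973.4274 / 0.7060 = 21208.8206 Pa = 21.2088 kPa

21.2088 kPa


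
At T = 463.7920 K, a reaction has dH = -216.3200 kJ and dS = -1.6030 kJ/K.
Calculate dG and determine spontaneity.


T*dS = 463.7920 * -1.6030 = -743.4586 kJ
dG = -216.3200 + 743.4586 = 527.1386 kJ (non-spontaneous)

dG = 527.1386 kJ, non-spontaneous


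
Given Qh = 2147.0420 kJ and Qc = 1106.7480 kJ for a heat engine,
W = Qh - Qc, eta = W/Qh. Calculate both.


W = 2147.0420 - 1106.7480 = 1040.2940 kJ
eta = 1040.2940 / 2147.0420 = 0.4845 = 48.4524%

W = 1040.2940 kJ, eta = 48.4524%


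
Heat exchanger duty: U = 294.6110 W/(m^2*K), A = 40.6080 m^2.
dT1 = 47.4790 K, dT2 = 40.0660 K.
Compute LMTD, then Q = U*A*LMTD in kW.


LMTD = 43.6677 K
Q = 294.6110 * 40.6080 * 43.6677 = 522421.0795 W = 522.4211 kW

522.4211 kW


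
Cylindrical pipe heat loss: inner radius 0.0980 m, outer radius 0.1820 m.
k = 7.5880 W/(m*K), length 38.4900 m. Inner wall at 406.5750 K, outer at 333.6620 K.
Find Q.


dT = 72.9130 K
ln(ro/ri) = 0.6190
Q = 2*pi*7.5880*38.4900*72.9130 / 0.6190 = 216143.3669 W

216143.3669 W


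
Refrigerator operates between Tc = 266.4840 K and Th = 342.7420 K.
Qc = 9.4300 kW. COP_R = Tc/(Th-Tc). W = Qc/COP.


COP = 266.4840 / 76.2580 = 3.4945
W = 9.4300 / 3.4945 = 2.6985 kW

COP = 3.4945, W = 2.6985 kW


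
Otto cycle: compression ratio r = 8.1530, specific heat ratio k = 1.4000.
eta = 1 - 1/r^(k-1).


r^(k-1) = 2.3149
eta = 1 - 1/2.3149 = 0.5680 = 56.8011%

56.8011%


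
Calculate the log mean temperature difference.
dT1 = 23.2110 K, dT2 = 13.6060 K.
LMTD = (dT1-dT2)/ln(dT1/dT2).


dT1/dT2 = 1.7059
ln(dT1/dT2) = 0.5341
LMTD = 9.6050 / 0.5341 = 17.9830 K

17.9830 K


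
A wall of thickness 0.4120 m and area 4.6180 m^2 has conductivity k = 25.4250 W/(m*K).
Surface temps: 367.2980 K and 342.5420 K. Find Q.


dT = 24.7560 K
Q = 25.4250 * 4.6180 * 24.7560 / 0.4120 = 7055.0184 W

7055.0184 W


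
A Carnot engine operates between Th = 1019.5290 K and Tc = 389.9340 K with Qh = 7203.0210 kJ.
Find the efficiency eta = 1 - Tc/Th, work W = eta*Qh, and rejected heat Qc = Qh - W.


eta = 1 - 389.9340/1019.5290 = 0.6175
W = 0.6175 * 7203.0210 = 4448.1187 kJ
Qc = 7203.0210 - 4448.1187 = 2754.9023 kJ

eta = 61.7535%, W = 4448.1187 kJ, Qc = 2754.9023 kJ


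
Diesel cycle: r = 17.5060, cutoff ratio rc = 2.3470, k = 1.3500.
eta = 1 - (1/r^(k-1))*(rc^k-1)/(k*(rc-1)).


r^(k-1) = 2.7234
rc^k = 3.1637
eta = 0.5631 = 56.3106%

56.3106%


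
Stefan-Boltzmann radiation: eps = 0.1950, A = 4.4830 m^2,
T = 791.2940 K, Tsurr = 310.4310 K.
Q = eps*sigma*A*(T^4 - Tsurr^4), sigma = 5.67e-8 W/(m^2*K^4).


T^4 = 3.9206e+11
Tsurr^4 = 9.2867e+09
Q = 0.1950 * 5.67e-8 * 4.4830 * 3.8277e+11 = 18972.6066 W

18972.6066 W


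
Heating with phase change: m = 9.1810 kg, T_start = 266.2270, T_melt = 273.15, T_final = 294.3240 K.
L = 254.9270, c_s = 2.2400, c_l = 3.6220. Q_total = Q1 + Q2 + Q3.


Q1 (sensible, solid) = 9.1810 * 2.2400 * 6.9230 = 142.3745 kJ
Q2 (latent) = 9.1810 * 254.9270 = 2340.4848 kJ
Q3 (sensible, liquid) = 9.1810 * 3.6220 * 21.1740 = 704.1113 kJ
Q_total = 3186.9707 kJ

3186.9707 kJ


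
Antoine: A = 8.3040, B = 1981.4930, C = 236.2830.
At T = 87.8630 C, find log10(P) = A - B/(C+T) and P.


C+T = 324.1460
B/(C+T) = 6.1130
log10(P) = 8.3040 - 6.1130 = 2.1910
P = 10^2.1910 = 155.2514 mmHg

155.2514 mmHg


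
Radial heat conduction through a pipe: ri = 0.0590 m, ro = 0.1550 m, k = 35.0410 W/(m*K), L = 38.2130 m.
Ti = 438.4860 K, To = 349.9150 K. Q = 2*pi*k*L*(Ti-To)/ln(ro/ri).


dT = 88.5710 K
ln(ro/ri) = 0.9659
Q = 2*pi*35.0410*38.2130*88.5710 / 0.9659 = 771493.7619 W

771493.7619 W


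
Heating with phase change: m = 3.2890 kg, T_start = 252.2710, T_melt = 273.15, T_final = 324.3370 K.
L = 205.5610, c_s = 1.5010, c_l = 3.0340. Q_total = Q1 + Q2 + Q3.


Q1 (sensible, solid) = 3.2890 * 1.5010 * 20.8790 = 103.0752 kJ
Q2 (latent) = 3.2890 * 205.5610 = 676.0901 kJ
Q3 (sensible, liquid) = 3.2890 * 3.0340 * 51.1870 = 510.7862 kJ
Q_total = 1289.9515 kJ

1289.9515 kJ


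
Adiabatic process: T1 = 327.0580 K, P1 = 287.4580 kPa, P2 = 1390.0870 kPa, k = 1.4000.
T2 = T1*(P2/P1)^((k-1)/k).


(k-1)/k = 0.2857
(P2/P1)^exp = 1.5688
T2 = 327.0580 * 1.5688 = 513.0822 K

513.0822 K


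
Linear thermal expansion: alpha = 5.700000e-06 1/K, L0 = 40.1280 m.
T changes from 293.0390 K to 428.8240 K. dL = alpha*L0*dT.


dT = 135.7850 K
dL = 5.700000e-06 * 40.1280 * 135.7850 = 0.031058 m
L_final = 40.159058 m

dL = 0.031058 m


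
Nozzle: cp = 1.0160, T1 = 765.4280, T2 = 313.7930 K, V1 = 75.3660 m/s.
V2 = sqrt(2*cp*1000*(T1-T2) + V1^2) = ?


dT = 451.6350 K
2*cp*1000*dT = 917722.3200
V1^2 = 5680.0340
V2 = sqrt(923402.3540) = 960.9383 m/s

960.9383 m/s


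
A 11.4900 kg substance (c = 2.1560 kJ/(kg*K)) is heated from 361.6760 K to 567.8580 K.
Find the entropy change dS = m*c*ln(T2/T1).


T2/T1 = 1.5701
ln(T2/T1) = 0.4511
dS = 11.4900 * 2.1560 * 0.4511 = 11.1754 kJ/K

11.1754 kJ/K


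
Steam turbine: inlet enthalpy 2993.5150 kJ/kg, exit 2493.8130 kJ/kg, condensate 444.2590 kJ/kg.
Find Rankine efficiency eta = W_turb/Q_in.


W = 499.7020 kJ/kg
Q_in = 2549.2560 kJ/kg
eta = 0.1960 = 19.6019%

eta = 19.6019%


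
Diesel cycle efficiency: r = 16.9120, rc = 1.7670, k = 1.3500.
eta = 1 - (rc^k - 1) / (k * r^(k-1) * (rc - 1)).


r^(k-1) = 2.6907
rc^k = 2.1566
eta = 0.5849 = 58.4869%

58.4869%


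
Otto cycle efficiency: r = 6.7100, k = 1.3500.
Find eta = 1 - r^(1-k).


r^(k-1) = 1.9469
eta = 1 - 1/1.9469 = 0.4864 = 48.6374%

48.6374%


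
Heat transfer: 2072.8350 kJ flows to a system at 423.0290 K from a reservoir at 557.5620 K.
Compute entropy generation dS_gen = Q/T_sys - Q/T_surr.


dS_sys = 2072.8350/423.0290 = 4.9000 kJ/K
dS_surr = -2072.8350/557.5620 = -3.7177 kJ/K
dS_gen = 4.9000 - 3.7177 = 1.1823 kJ/K (irreversible)

dS_gen = 1.1823 kJ/K, irreversible


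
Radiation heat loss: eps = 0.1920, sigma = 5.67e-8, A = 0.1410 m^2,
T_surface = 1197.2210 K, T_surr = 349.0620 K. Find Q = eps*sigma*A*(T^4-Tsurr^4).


T^4 = 2.0545e+12
Tsurr^4 = 1.4846e+10
Q = 0.1920 * 5.67e-8 * 0.1410 * 2.0396e+12 = 3130.7687 W

3130.7687 W


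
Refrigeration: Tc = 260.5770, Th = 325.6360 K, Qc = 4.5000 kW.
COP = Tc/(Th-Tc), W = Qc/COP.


COP = 260.5770 / 65.0590 = 4.0052
W = 4.5000 / 4.0052 = 1.1235 kW

COP = 4.0052, W = 1.1235 kW


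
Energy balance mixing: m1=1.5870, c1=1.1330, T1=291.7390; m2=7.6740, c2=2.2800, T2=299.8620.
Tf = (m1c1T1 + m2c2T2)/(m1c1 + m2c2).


num = 5771.1689
den = 19.2948
Tf = 299.1050 K

299.1050 K


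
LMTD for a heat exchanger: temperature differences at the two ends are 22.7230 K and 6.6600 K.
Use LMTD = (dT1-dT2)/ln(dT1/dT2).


dT1/dT2 = 3.4119
ln(dT1/dT2) = 1.2273
LMTD = 16.0630 / 1.2273 = 13.0885 K

13.0885 K


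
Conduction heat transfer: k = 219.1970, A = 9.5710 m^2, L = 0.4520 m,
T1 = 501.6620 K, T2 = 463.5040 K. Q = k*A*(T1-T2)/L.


dT = 38.1580 K
Q = 219.1970 * 9.5710 * 38.1580 / 0.4520 = 177108.3720 W

177108.3720 W


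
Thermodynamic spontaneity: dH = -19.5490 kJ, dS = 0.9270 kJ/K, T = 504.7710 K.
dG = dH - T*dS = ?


T*dS = 504.7710 * 0.9270 = 467.9227 kJ
dG = -19.5490 - 467.9227 = -487.4717 kJ (spontaneous)

dG = -487.4717 kJ, spontaneous


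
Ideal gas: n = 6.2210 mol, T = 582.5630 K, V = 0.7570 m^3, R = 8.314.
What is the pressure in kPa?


P = nRT/V = 6.2210 * 8.314 * 582.5630 / 0.7570
= 30130.9705 / 0.7570 = 39803.1314 Pa = 39.8031 kPa

39.8031 kPa


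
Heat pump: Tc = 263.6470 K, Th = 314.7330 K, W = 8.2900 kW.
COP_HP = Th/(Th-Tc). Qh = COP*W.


COP = 314.7330 / 51.0860 = 6.1608
Qh = 6.1608 * 8.2900 = 51.0734 kW

COP = 6.1608, Qh = 51.0734 kW


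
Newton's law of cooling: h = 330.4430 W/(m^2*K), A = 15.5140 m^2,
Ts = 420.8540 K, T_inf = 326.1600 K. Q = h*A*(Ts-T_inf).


dT = 94.6940 K
Q = 330.4430 * 15.5140 * 94.6940 = 485448.0999 W

485448.0999 W


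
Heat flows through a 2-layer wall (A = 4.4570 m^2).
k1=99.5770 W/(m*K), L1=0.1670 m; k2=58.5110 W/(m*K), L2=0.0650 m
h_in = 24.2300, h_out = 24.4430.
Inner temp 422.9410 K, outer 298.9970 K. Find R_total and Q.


R_conv_in = 1/(24.2300*4.4570) = 0.0093
R_1 = 0.1670/(99.5770*4.4570) = 0.0004
R_2 = 0.0650/(58.5110*4.4570) = 0.0002
R_conv_out = 1/(24.4430*4.4570) = 0.0092
R_total = 0.0191 K/W
Q = 123.9440 / 0.0191 = 6501.2845 W

R_total = 0.0191 K/W, Q = 6501.2845 W


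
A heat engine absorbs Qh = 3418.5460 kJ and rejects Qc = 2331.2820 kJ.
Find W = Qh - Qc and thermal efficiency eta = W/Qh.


W = 3418.5460 - 2331.2820 = 1087.2640 kJ
eta = 1087.2640 / 3418.5460 = 0.3180 = 31.8049%

W = 1087.2640 kJ, eta = 31.8049%


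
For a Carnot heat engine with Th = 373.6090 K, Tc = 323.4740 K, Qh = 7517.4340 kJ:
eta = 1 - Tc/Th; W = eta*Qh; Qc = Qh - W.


eta = 1 - 323.4740/373.6090 = 0.1342
W = 0.1342 * 7517.4340 = 1008.7727 kJ
Qc = 7517.4340 - 1008.7727 = 6508.6613 kJ

eta = 13.4191%, W = 1008.7727 kJ, Qc = 6508.6613 kJ


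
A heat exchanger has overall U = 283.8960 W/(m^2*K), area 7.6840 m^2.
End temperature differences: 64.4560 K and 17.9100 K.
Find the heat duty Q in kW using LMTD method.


LMTD = 36.3464 K
Q = 283.8960 * 7.6840 * 36.3464 = 79288.0053 W = 79.2880 kW

79.2880 kW


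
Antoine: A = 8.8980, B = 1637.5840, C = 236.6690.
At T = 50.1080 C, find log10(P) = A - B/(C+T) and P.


C+T = 286.7770
B/(C+T) = 5.7103
log10(P) = 8.8980 - 5.7103 = 3.1877
P = 10^3.1877 = 1540.6198 mmHg

1540.6198 mmHg


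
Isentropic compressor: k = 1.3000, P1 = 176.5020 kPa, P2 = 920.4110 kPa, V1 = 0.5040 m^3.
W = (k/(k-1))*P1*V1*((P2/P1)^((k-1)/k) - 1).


(k-1)/k = 0.2308
(P2/P1)^exp = 1.4639
W = 4.3333 * 176.5020 * 0.5040 * (1.4639 - 1) = 178.8292 kJ

178.8292 kJ


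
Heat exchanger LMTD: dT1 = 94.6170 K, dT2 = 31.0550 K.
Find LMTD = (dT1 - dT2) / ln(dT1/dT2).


dT1/dT2 = 3.0468
ln(dT1/dT2) = 1.1141
LMTD = 63.5620 / 1.1141 = 57.0535 K

57.0535 K


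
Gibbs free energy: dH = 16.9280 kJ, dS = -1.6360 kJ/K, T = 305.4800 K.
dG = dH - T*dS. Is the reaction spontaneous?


T*dS = 305.4800 * -1.6360 = -499.7653 kJ
dG = 16.9280 + 499.7653 = 516.6933 kJ (non-spontaneous)

dG = 516.6933 kJ, non-spontaneous


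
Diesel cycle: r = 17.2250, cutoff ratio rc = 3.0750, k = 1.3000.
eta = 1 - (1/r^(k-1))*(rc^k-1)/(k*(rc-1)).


r^(k-1) = 2.3488
rc^k = 4.3072
eta = 0.4780 = 47.8017%

47.8017%


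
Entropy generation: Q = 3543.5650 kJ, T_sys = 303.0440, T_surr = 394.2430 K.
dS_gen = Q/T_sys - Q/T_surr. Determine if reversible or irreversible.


dS_sys = 3543.5650/303.0440 = 11.6932 kJ/K
dS_surr = -3543.5650/394.2430 = -8.9883 kJ/K
dS_gen = 11.6932 - 8.9883 = 2.7050 kJ/K (irreversible)

dS_gen = 2.7050 kJ/K, irreversible


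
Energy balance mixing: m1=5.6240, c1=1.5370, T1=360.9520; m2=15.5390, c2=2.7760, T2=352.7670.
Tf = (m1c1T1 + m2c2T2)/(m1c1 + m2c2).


num = 18337.1513
den = 51.7804
Tf = 354.1334 K

354.1334 K


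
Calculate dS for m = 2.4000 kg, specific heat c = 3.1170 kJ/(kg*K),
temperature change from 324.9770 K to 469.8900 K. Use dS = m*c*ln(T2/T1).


T2/T1 = 1.4459
ln(T2/T1) = 0.3687
dS = 2.4000 * 3.1170 * 0.3687 = 2.7585 kJ/K

2.7585 kJ/K


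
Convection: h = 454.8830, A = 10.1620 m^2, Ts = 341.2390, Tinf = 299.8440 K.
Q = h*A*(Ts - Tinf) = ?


dT = 41.3950 K
Q = 454.8830 * 10.1620 * 41.3950 = 191349.2587 W

191349.2587 W


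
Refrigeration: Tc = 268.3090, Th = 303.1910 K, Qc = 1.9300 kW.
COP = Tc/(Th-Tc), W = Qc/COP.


COP = 268.3090 / 34.8820 = 7.6919
W = 1.9300 / 7.6919 = 0.2509 kW

COP = 7.6919, W = 0.2509 kW


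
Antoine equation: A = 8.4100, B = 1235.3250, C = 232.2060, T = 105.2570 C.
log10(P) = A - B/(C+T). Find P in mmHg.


C+T = 337.4630
B/(C+T) = 3.6606
log10(P) = 8.4100 - 3.6606 = 4.7494
P = 10^4.7494 = 56153.4527 mmHg

56153.4527 mmHg


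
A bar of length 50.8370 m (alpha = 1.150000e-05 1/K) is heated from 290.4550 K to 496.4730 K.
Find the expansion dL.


dT = 206.0180 K
dL = 1.150000e-05 * 50.8370 * 206.0180 = 0.120443 m
L_final = 50.957443 m

dL = 0.120443 m


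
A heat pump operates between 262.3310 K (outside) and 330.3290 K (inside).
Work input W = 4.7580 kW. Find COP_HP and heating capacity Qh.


COP = 330.3290 / 67.9980 = 4.8579
Qh = 4.8579 * 4.7580 = 23.1140 kW

COP = 4.8579, Qh = 23.1140 kW


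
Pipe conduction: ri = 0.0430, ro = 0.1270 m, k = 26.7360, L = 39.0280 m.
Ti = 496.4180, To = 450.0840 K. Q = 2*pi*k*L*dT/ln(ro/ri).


dT = 46.3340 K
ln(ro/ri) = 1.0830
Q = 2*pi*26.7360*39.0280*46.3340 / 1.0830 = 280497.6065 W

280497.6065 W


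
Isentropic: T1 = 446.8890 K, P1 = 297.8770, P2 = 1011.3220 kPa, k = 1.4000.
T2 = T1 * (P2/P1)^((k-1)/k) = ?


(k-1)/k = 0.2857
(P2/P1)^exp = 1.4180
T2 = 446.8890 * 1.4180 = 633.6826 K

633.6826 K


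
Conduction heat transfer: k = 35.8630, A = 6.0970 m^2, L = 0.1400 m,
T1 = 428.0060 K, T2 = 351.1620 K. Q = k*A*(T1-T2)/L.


dT = 76.8440 K
Q = 35.8630 * 6.0970 * 76.8440 / 0.1400 = 120017.5450 W

120017.5450 W


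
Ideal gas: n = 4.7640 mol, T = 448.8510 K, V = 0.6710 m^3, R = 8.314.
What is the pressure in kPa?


P = nRT/V = 4.7640 * 8.314 * 448.8510 / 0.6710
= 17778.0437 / 0.6710 = 26494.8491 Pa = 26.4948 kPa

26.4948 kPa


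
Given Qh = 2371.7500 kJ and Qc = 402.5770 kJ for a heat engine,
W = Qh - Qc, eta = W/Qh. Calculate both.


W = 2371.7500 - 402.5770 = 1969.1730 kJ
eta = 1969.1730 / 2371.7500 = 0.8303 = 83.0262%

W = 1969.1730 kJ, eta = 83.0262%


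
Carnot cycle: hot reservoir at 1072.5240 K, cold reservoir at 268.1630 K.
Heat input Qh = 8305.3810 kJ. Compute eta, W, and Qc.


eta = 1 - 268.1630/1072.5240 = 0.7500
W = 0.7500 * 8305.3810 = 6228.7879 kJ
Qc = 8305.3810 - 6228.7879 = 2076.5931 kJ

eta = 74.9970%, W = 6228.7879 kJ, Qc = 2076.5931 kJ


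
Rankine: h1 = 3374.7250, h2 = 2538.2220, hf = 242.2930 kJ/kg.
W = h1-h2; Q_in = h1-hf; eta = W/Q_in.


W = 836.5030 kJ/kg
Q_in = 3132.4320 kJ/kg
eta = 0.2670 = 26.7046%

eta = 26.7046%


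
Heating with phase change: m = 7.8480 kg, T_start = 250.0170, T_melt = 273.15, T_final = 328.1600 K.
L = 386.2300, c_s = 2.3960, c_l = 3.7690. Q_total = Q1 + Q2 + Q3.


Q1 (sensible, solid) = 7.8480 * 2.3960 * 23.1330 = 434.9885 kJ
Q2 (latent) = 7.8480 * 386.2300 = 3031.1330 kJ
Q3 (sensible, liquid) = 7.8480 * 3.7690 * 55.0100 = 1627.1470 kJ
Q_total = 5093.2685 kJ

5093.2685 kJ


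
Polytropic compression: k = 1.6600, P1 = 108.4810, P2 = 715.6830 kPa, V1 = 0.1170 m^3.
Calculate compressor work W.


(k-1)/k = 0.3976
(P2/P1)^exp = 2.1173
W = 2.5152 * 108.4810 * 0.1170 * (2.1173 - 1) = 35.6660 kJ

35.6660 kJ


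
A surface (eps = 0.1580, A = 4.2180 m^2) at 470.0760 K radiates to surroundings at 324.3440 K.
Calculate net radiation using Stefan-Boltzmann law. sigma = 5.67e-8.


T^4 = 4.8828e+10
Tsurr^4 = 1.1067e+10
Q = 0.1580 * 5.67e-8 * 4.2180 * 3.7762e+10 = 1426.9096 W

1426.9096 W


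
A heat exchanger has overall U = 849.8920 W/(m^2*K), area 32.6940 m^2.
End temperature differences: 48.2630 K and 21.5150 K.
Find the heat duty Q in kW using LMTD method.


LMTD = 33.1074 K
Q = 849.8920 * 32.6940 * 33.1074 = 919935.8007 W = 919.9358 kW

919.9358 kW


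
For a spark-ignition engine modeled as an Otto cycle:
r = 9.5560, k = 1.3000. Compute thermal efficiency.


r^(k-1) = 1.9683
eta = 1 - 1/1.9683 = 0.4919 = 49.1937%

49.1937%


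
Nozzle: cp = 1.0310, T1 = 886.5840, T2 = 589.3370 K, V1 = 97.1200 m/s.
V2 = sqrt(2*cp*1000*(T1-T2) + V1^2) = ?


dT = 297.2470 K
2*cp*1000*dT = 612923.3140
V1^2 = 9432.2944
V2 = sqrt(622355.6084) = 788.8952 m/s

788.8952 m/s


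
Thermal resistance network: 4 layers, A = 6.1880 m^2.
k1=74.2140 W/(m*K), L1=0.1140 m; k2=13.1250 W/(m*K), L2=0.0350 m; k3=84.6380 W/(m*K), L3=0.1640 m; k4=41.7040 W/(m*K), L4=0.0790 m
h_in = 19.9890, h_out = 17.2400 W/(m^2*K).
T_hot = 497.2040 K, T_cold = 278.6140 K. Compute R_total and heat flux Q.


R_conv_in = 1/(19.9890*6.1880) = 0.0081
R_1 = 0.1140/(74.2140*6.1880) = 0.0002
R_2 = 0.0350/(13.1250*6.1880) = 0.0004
R_3 = 0.1640/(84.6380*6.1880) = 0.0003
R_4 = 0.0790/(41.7040*6.1880) = 0.0003
R_conv_out = 1/(17.2400*6.1880) = 0.0094
R_total = 0.0188 K/W
Q = 218.5900 / 0.0188 = 11653.9261 W

R_total = 0.0188 K/W, Q = 11653.9261 W


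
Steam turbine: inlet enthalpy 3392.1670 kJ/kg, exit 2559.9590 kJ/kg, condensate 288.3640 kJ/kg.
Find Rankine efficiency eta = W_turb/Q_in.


W = 832.2080 kJ/kg
Q_in = 3103.8030 kJ/kg
eta = 0.2681 = 26.8125%

eta = 26.8125%


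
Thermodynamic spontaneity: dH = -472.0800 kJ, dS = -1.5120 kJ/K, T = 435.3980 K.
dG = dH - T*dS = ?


T*dS = 435.3980 * -1.5120 = -658.3218 kJ
dG = -472.0800 + 658.3218 = 186.2418 kJ (non-spontaneous)

dG = 186.2418 kJ, non-spontaneous


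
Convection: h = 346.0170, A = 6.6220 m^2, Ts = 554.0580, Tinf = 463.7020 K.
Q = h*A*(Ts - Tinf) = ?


dT = 90.3560 K
Q = 346.0170 * 6.6220 * 90.3560 = 207034.9232 W

207034.9232 W


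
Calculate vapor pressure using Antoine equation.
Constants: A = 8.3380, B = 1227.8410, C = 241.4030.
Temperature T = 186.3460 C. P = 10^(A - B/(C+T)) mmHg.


C+T = 427.7490
B/(C+T) = 2.8705
log10(P) = 8.3380 - 2.8705 = 5.4675
P = 10^5.4675 = 293446.7022 mmHg

293446.7022 mmHg


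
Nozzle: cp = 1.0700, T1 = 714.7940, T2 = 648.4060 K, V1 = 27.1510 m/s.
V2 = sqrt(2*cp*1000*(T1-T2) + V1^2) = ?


dT = 66.3880 K
2*cp*1000*dT = 142070.3200
V1^2 = 737.1768
V2 = sqrt(142807.4968) = 377.8988 m/s

377.8988 m/s


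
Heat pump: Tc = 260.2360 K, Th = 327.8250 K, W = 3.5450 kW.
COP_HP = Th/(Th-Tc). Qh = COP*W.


COP = 327.8250 / 67.5890 = 4.8503
Qh = 4.8503 * 3.5450 = 17.1942 kW

COP = 4.8503, Qh = 17.1942 kW


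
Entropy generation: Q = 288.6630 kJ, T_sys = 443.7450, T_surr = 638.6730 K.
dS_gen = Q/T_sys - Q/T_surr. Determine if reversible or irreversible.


dS_sys = 288.6630/443.7450 = 0.6505 kJ/K
dS_surr = -288.6630/638.6730 = -0.4520 kJ/K
dS_gen = 0.6505 - 0.4520 = 0.1985 kJ/K (irreversible)

dS_gen = 0.1985 kJ/K, irreversible


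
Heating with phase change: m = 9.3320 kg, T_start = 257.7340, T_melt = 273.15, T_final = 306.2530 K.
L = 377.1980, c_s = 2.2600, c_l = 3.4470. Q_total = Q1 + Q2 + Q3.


Q1 (sensible, solid) = 9.3320 * 2.2600 * 15.4160 = 325.1284 kJ
Q2 (latent) = 9.3320 * 377.1980 = 3520.0117 kJ
Q3 (sensible, liquid) = 9.3320 * 3.4470 * 33.1030 = 1064.8376 kJ
Q_total = 4909.9777 kJ

4909.9777 kJ


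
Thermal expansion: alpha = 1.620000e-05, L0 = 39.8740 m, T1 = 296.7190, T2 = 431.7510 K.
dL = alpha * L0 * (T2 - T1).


dT = 135.0320 K
dL = 1.620000e-05 * 39.8740 * 135.0320 = 0.087225 m
L_final = 39.961225 m

dL = 0.087225 m


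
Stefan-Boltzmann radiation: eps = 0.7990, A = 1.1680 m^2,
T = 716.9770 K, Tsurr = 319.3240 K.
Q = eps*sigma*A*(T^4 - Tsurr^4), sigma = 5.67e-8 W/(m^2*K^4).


T^4 = 2.6425e+11
Tsurr^4 = 1.0397e+10
Q = 0.7990 * 5.67e-8 * 1.1680 * 2.5386e+11 = 13432.6091 W

13432.6091 W


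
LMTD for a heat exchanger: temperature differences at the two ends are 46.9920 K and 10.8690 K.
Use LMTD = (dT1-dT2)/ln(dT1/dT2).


dT1/dT2 = 4.3235
ln(dT1/dT2) = 1.4641
LMTD = 36.1230 / 1.4641 = 24.6731 K

24.6731 K


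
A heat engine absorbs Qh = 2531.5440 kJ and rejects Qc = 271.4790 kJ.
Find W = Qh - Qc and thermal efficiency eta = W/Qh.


W = 2531.5440 - 271.4790 = 2260.0650 kJ
eta = 2260.0650 / 2531.5440 = 0.8928 = 89.2761%

W = 2260.0650 kJ, eta = 89.2761%


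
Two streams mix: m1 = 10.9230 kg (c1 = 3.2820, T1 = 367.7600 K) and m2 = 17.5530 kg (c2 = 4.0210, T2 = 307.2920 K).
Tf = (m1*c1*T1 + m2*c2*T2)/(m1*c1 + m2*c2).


num = 34872.7911
den = 106.4299
Tf = 327.6597 K

327.6597 K


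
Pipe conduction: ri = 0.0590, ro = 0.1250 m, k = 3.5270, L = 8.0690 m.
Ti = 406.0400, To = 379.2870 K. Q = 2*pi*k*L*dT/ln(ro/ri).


dT = 26.7530 K
ln(ro/ri) = 0.7508
Q = 2*pi*3.5270*8.0690*26.7530 / 0.7508 = 6371.8711 W

6371.8711 W


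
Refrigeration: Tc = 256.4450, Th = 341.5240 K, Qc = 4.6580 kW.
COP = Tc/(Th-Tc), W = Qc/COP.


COP = 256.4450 / 85.0790 = 3.0142
W = 4.6580 / 3.0142 = 1.5454 kW

COP = 3.0142, W = 1.5454 kW


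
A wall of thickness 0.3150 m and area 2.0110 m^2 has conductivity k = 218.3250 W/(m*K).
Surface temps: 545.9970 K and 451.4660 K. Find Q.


dT = 94.5310 K
Q = 218.3250 * 2.0110 * 94.5310 / 0.3150 = 131758.6808 W

131758.6808 W


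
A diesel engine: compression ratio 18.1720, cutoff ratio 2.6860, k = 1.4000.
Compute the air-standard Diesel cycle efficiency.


r^(k-1) = 3.1898
rc^k = 3.9879
eta = 0.6032 = 60.3151%

60.3151%


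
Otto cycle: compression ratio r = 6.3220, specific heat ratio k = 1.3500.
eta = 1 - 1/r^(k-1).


r^(k-1) = 1.9068
eta = 1 - 1/1.9068 = 0.4756 = 47.5554%

47.5554%


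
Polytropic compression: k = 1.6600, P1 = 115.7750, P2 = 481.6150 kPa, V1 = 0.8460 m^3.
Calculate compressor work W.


(k-1)/k = 0.3976
(P2/P1)^exp = 1.7626
W = 2.5152 * 115.7750 * 0.8460 * (1.7626 - 1) = 187.8537 kJ

187.8537 kJ


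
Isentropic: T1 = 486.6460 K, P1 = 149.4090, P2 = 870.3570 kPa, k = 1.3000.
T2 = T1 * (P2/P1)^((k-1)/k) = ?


(k-1)/k = 0.2308
(P2/P1)^exp = 1.5018
T2 = 486.6460 * 1.5018 = 730.8456 K

730.8456 K


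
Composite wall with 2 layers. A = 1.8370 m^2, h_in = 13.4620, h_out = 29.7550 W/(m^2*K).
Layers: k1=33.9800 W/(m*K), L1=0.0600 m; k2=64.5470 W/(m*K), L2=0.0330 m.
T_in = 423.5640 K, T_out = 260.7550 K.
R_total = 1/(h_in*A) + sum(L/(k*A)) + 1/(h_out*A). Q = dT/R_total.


R_conv_in = 1/(13.4620*1.8370) = 0.0404
R_1 = 0.0600/(33.9800*1.8370) = 0.0010
R_2 = 0.0330/(64.5470*1.8370) = 0.0003
R_conv_out = 1/(29.7550*1.8370) = 0.0183
R_total = 0.0600 K/W
Q = 162.8090 / 0.0600 = 2714.7650 W

R_total = 0.0600 K/W, Q = 2714.7650 W


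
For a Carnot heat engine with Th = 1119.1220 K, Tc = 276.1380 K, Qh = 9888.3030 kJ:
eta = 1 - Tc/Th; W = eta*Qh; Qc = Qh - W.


eta = 1 - 276.1380/1119.1220 = 0.7533
W = 0.7533 * 9888.3030 = 7448.4115 kJ
Qc = 9888.3030 - 7448.4115 = 2439.8915 kJ

eta = 75.3255%, W = 7448.4115 kJ, Qc = 2439.8915 kJ


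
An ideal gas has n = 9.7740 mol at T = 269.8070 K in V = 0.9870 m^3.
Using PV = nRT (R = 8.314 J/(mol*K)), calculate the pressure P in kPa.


P = nRT/V = 9.7740 * 8.314 * 269.8070 / 0.9870
= 21924.7963 / 0.9870 = 22213.5728 Pa = 22.2136 kPa

22.2136 kPa


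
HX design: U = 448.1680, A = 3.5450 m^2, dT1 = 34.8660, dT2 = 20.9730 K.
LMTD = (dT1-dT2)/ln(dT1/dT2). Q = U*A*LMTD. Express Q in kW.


LMTD = 27.3336 K
Q = 448.1680 * 3.5450 * 27.3336 = 43426.3477 W = 43.4263 kW

43.4263 kW


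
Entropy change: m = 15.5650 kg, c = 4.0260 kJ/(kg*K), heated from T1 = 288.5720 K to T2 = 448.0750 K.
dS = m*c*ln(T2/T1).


T2/T1 = 1.5527
ln(T2/T1) = 0.4400
dS = 15.5650 * 4.0260 * 0.4400 = 27.5735 kJ/K

27.5735 kJ/K


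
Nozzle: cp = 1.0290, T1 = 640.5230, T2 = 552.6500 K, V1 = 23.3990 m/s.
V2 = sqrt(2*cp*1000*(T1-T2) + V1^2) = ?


dT = 87.8730 K
2*cp*1000*dT = 180842.6340
V1^2 = 547.5132
V2 = sqrt(181390.1472) = 425.8992 m/s

425.8992 m/s


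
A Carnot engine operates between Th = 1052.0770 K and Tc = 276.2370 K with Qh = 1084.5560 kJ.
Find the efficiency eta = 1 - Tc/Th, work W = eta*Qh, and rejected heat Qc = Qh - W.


eta = 1 - 276.2370/1052.0770 = 0.7374
W = 0.7374 * 1084.5560 = 799.7912 kJ
Qc = 1084.5560 - 799.7912 = 284.7648 kJ

eta = 73.7437%, W = 799.7912 kJ, Qc = 284.7648 kJ


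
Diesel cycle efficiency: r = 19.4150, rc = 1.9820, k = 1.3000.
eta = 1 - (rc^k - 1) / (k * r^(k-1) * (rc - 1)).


r^(k-1) = 2.4347
rc^k = 2.4335
eta = 0.5388 = 53.8781%

53.8781%


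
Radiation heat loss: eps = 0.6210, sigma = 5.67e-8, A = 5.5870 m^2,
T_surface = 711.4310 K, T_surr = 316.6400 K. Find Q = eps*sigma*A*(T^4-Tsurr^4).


T^4 = 2.5617e+11
Tsurr^4 = 1.0052e+10
Q = 0.6210 * 5.67e-8 * 5.5870 * 2.4612e+11 = 48417.1547 W

48417.1547 W


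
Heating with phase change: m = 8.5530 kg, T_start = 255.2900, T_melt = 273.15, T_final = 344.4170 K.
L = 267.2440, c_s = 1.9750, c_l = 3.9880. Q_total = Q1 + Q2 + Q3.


Q1 (sensible, solid) = 8.5530 * 1.9750 * 17.8600 = 301.6942 kJ
Q2 (latent) = 8.5530 * 267.2440 = 2285.7379 kJ
Q3 (sensible, liquid) = 8.5530 * 3.9880 * 71.2670 = 2430.8720 kJ
Q_total = 5018.3042 kJ

5018.3042 kJ


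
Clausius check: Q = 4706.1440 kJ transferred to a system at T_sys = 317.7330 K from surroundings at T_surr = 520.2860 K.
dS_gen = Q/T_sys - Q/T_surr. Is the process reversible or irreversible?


dS_sys = 4706.1440/317.7330 = 14.8116 kJ/K
dS_surr = -4706.1440/520.2860 = -9.0453 kJ/K
dS_gen = 14.8116 - 9.0453 = 5.7663 kJ/K (irreversible)

dS_gen = 5.7663 kJ/K, irreversible


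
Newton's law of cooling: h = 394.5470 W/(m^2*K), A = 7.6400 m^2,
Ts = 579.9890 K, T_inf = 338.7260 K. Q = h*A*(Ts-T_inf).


dT = 241.2630 K
Q = 394.5470 * 7.6400 * 241.2630 = 727248.4895 W

727248.4895 W


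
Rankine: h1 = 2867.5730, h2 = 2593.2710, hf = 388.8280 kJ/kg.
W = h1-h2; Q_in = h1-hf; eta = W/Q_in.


W = 274.3020 kJ/kg
Q_in = 2478.7450 kJ/kg
eta = 0.1107 = 11.0662%

eta = 11.0662%


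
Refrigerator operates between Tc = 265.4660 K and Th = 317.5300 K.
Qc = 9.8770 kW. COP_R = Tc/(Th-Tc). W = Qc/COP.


COP = 265.4660 / 52.0640 = 5.0988
W = 9.8770 / 5.0988 = 1.9371 kW

COP = 5.0988, W = 1.9371 kW


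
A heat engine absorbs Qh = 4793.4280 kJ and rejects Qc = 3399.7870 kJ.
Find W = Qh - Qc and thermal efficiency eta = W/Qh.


W = 4793.4280 - 3399.7870 = 1393.6410 kJ
eta = 1393.6410 / 4793.4280 = 0.2907 = 29.0740%

W = 1393.6410 kJ, eta = 29.0740%


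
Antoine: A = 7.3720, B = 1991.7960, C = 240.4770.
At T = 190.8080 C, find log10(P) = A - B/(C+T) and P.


C+T = 431.2850
B/(C+T) = 4.6183
log10(P) = 7.3720 - 4.6183 = 2.7537
P = 10^2.7537 = 567.1755 mmHg

567.1755 mmHg


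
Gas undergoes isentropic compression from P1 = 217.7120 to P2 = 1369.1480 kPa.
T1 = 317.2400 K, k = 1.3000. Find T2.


(k-1)/k = 0.2308
(P2/P1)^exp = 1.5286
T2 = 317.2400 * 1.5286 = 484.9231 K

484.9231 K


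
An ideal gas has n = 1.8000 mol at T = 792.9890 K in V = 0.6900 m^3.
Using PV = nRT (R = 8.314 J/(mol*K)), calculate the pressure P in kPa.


P = nRT/V = 1.8000 * 8.314 * 792.9890 / 0.6900
= 11867.2390 / 0.6900 = 17198.8971 Pa = 17.1989 kPa

17.1989 kPa


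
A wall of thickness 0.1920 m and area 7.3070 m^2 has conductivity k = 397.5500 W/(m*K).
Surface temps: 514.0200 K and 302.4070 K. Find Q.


dT = 211.6130 K
Q = 397.5500 * 7.3070 * 211.6130 / 0.1920 = 3201636.1913 W

3201636.1913 W


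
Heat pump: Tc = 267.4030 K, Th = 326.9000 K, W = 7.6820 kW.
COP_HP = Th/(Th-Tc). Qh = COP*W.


COP = 326.9000 / 59.4970 = 5.4944
Qh = 5.4944 * 7.6820 = 42.2079 kW

COP = 5.4944, Qh = 42.2079 kW


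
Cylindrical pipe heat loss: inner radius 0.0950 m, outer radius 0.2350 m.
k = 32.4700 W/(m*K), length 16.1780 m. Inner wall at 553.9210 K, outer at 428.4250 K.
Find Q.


dT = 125.4960 K
ln(ro/ri) = 0.9057
Q = 2*pi*32.4700*16.1780*125.4960 / 0.9057 = 457328.6079 W

457328.6079 W


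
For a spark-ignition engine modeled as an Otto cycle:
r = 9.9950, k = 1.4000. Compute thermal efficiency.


r^(k-1) = 2.5114
eta = 1 - 1/2.5114 = 0.6018 = 60.1813%

60.1813%


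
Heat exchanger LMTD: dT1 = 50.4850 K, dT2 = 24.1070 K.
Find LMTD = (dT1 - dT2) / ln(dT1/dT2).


dT1/dT2 = 2.0942
ln(dT1/dT2) = 0.7392
LMTD = 26.3780 / 0.7392 = 35.6858 K

35.6858 K


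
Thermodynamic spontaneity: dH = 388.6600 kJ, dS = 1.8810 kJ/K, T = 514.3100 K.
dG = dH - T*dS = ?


T*dS = 514.3100 * 1.8810 = 967.4171 kJ
dG = 388.6600 - 967.4171 = -578.7571 kJ (spontaneous)

dG = -578.7571 kJ, spontaneous
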